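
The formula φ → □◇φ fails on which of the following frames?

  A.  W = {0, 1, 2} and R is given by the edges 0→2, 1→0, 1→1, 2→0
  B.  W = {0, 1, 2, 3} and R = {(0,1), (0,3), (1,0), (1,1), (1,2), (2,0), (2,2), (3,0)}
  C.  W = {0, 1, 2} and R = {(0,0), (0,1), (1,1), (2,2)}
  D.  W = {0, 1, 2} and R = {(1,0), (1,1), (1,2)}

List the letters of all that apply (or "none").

A, B, C, D

The schema φ → □◇φ is axiom B; it is valid on a frame iff R is symmetric.
(A) R is not symmetric (1 R 0 but not 0 R 1), so the schema fails here.
(B) R is not symmetric (1 R 2 but not 2 R 1), so the schema fails here.
(C) R is not symmetric (0 R 1 but not 1 R 0), so the schema fails here.
(D) R is not symmetric (1 R 0 but not 0 R 1), so the schema fails here.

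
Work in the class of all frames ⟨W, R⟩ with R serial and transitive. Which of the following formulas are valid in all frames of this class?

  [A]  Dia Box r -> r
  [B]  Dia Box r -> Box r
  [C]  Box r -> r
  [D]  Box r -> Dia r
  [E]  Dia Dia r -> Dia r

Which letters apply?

D, E

(A) Dia Box r -> r is the dual of axiom B; it is valid on a frame exactly when R is symmetric. Such an R need not be symmetric, so not valid.
(B) the dual of axiom 5: valid iff R is euclidean. Such an R need not be euclidean — not valid.
(C) Box r -> r is axiom T, which corresponds to reflexivity. Such an R need not be reflexive — not valid.
(D) Box r -> Dia r is axiom D, which corresponds to seriality. Every such R is serial — valid.
(E) the dual of axiom 4: valid iff R is transitive. Every such R is transitive — valid.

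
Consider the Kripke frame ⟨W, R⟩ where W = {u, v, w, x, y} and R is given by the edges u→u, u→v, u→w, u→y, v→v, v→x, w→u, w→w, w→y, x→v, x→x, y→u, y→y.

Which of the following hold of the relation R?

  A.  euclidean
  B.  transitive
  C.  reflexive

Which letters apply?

(A) not euclidean: u R v and u R u but not v R u.
(B) not transitive: u R v and v R x but not u R x.
(C) reflexive: each world relates to itself.

C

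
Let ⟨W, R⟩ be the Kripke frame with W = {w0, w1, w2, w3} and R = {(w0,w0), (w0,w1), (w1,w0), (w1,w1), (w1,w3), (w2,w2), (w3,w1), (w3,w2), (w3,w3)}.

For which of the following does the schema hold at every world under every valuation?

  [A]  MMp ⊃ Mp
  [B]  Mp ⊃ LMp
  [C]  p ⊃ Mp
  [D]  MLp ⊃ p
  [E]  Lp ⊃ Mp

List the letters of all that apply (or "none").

R is reflexive: each world relates to itself.
R is not symmetric: w3 R w2 but not w2 R w3.
R is not transitive: w0 R w1 and w1 R w3 but not w0 R w3.
R is not euclidean: w1 R w0 and w1 R w3 but not w0 R w3.
R is serial: every world has an R-successor.
(A) the dual of axiom 4: valid iff R is transitive. R is not transitive — not valid.
(B) Mp ⊃ LMp (axiom 5) characterises the euclidean frames. R is not euclidean — not valid.
(C) p ⊃ Mp is the dual of axiom T, which corresponds to reflexivity. R is reflexive — valid.
(D) MLp ⊃ p (the dual of axiom B) characterises the symmetric frames. R is not symmetric — not valid.
(E) axiom D: valid iff R is serial. R is serial — valid.

C, E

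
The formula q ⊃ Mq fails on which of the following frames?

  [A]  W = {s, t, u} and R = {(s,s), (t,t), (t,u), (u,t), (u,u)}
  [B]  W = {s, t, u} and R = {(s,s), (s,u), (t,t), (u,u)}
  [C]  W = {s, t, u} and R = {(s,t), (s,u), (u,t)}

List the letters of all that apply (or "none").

C

The schema q ⊃ Mq is the dual of axiom T; it is valid on a frame iff R is reflexive.
(A) R is reflexive (each world relates to itself), so the schema is valid here.
(B) R is reflexive (each world relates to itself), so the schema is valid here.
(C) R is not reflexive (not s R s), so the schema fails here.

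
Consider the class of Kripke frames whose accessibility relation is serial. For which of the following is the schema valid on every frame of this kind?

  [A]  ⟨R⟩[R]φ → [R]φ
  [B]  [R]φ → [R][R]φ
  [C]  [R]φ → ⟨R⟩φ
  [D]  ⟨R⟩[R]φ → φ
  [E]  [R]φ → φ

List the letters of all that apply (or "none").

C

(A) the dual of axiom 5: valid iff R is euclidean. Such an R need not be euclidean — not valid.
(B) [R]φ → [R][R]φ is axiom 4; it is valid on a frame exactly when R is transitive. Such an R need not be transitive, so not valid.
(C) axiom D: valid iff R is serial. Every such R is serial — valid.
(D) ⟨R⟩[R]φ → φ is the dual of axiom B; it is valid on a frame exactly when R is symmetric. Such an R need not be symmetric, so not valid.
(E) [R]φ → φ is axiom T, which corresponds to reflexivity. Such an R need not be reflexive — not valid.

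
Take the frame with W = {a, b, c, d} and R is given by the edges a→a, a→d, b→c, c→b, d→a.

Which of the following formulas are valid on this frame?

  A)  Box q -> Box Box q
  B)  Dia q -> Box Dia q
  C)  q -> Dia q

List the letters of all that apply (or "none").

R is not reflexive: not b R b.
R is not transitive: b R c and c R b but not b R b.
R is not euclidean: a R d and a R d but not d R d.
(A) axiom 4: valid iff R is transitive. R is not transitive — not valid.
(B) Dia q -> Box Dia q (axiom 5) characterises the euclidean frames. R is not euclidean — not valid.
(C) the dual of axiom T: valid iff R is reflexive. R is not reflexive — not valid.

none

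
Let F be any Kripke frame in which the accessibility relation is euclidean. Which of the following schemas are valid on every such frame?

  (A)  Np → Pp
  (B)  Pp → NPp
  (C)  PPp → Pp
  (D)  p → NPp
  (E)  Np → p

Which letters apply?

B

(A) Np → Pp is axiom D, which corresponds to seriality. Such an R need not be serial — not valid.
(B) Pp → NPp is axiom 5, which corresponds to the euclidean property. Every such R is euclidean — valid.
(C) PPp → Pp (the dual of axiom 4) characterises the transitive frames. Such an R need not be transitive — not valid.
(D) axiom B: valid iff R is symmetric. Such an R need not be symmetric — not valid.
(E) axiom T: valid iff R is reflexive. Such an R need not be reflexive — not valid.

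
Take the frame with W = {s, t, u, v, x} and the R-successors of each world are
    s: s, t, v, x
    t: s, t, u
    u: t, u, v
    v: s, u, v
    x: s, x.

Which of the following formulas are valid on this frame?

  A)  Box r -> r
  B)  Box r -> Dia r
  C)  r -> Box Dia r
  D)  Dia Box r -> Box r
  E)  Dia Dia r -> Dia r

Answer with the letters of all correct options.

R is reflexive: each world relates to itself.
R is symmetric: every R-edge is matched by its reverse.
R is not transitive: s R t and t R u but not s R u.
R is not euclidean: s R t and s R v but not t R v.
R is serial: every world has an R-successor.
(A) axiom T: valid iff R is reflexive. R is reflexive — valid.
(B) Box r -> Dia r (axiom D) characterises the serial frames. R is serial — valid.
(C) axiom B: valid iff R is symmetric. R is symmetric — valid.
(D) Dia Box r -> Box r (the dual of axiom 5) characterises the euclidean frames. R is not euclidean — not valid.
(E) Dia Dia r -> Dia r is the dual of axiom 4, which corresponds to transitivity. R is not transitive — not valid.

A, B, C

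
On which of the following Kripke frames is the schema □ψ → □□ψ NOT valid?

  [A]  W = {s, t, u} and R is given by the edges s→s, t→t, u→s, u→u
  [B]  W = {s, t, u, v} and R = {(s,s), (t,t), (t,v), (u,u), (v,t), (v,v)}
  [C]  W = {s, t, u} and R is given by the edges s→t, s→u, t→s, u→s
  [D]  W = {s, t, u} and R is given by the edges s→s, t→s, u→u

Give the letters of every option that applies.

The schema □ψ → □□ψ is axiom 4; it is valid on a frame iff R is transitive.
(A) R is transitive (R is closed under composition), so the schema is valid here.
(B) R is transitive (R is closed under composition), so the schema is valid here.
(C) R is not transitive (s R t and t R s but not s R s), so the schema fails here.
(D) R is transitive (R is closed under composition), so the schema is valid here.

C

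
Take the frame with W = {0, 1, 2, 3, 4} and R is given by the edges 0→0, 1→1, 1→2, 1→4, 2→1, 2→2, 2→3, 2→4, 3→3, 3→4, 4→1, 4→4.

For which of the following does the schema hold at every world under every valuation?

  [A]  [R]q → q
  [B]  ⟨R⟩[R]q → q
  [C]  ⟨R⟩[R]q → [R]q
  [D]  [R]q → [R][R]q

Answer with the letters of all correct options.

A

R is reflexive: each world relates to itself.
R is not symmetric: 2 R 3 but not 3 R 2.
R is not transitive: 1 R 2 and 2 R 3 but not 1 R 3.
R is not euclidean: 1 R 4 and 1 R 2 but not 4 R 2.
(A) axiom T: valid iff R is reflexive. R is reflexive — valid.
(B) ⟨R⟩[R]q → q is the dual of axiom B; it is valid on a frame exactly when R is symmetric. R is not symmetric, so not valid.
(C) ⟨R⟩[R]q → [R]q is the dual of axiom 5; it is valid on a frame exactly when R is euclidean. R is not euclidean, so not valid.
(D) [R]q → [R][R]q is axiom 4, which corresponds to transitivity. R is not transitive — not valid.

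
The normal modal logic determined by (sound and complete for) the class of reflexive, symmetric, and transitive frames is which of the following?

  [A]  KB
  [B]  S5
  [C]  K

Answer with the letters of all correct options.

B

(A) KB is determined by the class of symmetric frames.
(B) S5 is determined by exactly this class.
(C) K is determined by the class of arbitrary frames.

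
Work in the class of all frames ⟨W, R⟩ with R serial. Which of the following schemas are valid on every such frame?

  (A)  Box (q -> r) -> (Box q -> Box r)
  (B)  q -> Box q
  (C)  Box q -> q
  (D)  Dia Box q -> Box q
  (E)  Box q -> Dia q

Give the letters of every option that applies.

A, E

(A) this is just K, valid on every normal frame.
(B) q -> Box q is valid only on frames where every R-edge is a self-loop. Such an R need not be a subset of the identity — not valid.
(C) Box q -> q is axiom T; it is valid on a frame exactly when R is reflexive. Such an R need not be reflexive, so not valid.
(D) Dia Box q -> Box q (the dual of axiom 5) characterises the euclidean frames. Such an R need not be euclidean — not valid.
(E) axiom D: valid iff R is serial. Every such R is serial — valid.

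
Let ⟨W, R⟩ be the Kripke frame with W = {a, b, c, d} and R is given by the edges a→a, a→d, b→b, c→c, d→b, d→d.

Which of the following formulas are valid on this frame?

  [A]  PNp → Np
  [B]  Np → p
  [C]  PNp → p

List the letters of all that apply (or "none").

B

R is reflexive: each world relates to itself.
R is not symmetric: a R d but not d R a.
R is not euclidean: a R d and a R a but not d R a.
(A) PNp → Np (the dual of axiom 5) characterises the euclidean frames. R is not euclidean — not valid.
(B) Np → p (axiom T) characterises the reflexive frames. R is reflexive — valid.
(C) PNp → p is the dual of axiom B; it is valid on a frame exactly when R is symmetric. R is not symmetric, so not valid.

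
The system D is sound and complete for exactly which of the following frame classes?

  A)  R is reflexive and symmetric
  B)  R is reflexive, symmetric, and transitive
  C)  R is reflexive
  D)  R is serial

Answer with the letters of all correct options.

D

(A) this class determines B (= KTB), not D.
(B) this class determines S5, not D.
(C) this class determines T (= KT), not D.
(D) D is sound and complete for exactly this class.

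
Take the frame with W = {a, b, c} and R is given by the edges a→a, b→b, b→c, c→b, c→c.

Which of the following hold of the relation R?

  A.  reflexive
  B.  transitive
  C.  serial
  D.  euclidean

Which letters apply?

(A) reflexive: each world relates to itself.
(B) transitive: R is closed under composition.
(C) serial: every world has an R-successor.
(D) euclidean: any two R-successors of the same world are R-related.

A, B, C, D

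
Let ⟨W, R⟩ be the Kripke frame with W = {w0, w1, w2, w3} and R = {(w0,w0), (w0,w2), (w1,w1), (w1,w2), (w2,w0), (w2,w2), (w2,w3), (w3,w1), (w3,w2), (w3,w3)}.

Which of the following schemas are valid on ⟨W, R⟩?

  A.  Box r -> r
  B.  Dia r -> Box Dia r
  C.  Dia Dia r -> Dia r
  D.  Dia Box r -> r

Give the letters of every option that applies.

R is reflexive: each world relates to itself.
R is not symmetric: w1 R w2 but not w2 R w1.
R is not transitive: w0 R w2 and w2 R w3 but not w0 R w3.
R is not euclidean: w1 R w2 and w1 R w1 but not w2 R w1.
(A) Box r -> r is axiom T, which corresponds to reflexivity. R is reflexive — valid.
(B) Dia r -> Box Dia r is axiom 5; it is valid on a frame exactly when R is euclidean. R is not euclidean, so not valid.
(C) the dual of axiom 4: valid iff R is transitive. R is not transitive — not valid.
(D) Dia Box r -> r (the dual of axiom B) characterises the symmetric frames. R is not symmetric — not valid.

A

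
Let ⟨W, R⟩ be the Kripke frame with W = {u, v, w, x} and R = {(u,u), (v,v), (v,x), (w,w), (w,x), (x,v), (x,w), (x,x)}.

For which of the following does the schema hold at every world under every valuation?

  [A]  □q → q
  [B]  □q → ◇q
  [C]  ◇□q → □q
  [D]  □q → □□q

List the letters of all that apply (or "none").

A, B

R is reflexive: each world relates to itself.
R is not transitive: v R x and x R w but not v R w.
R is not euclidean: x R v and x R w but not v R w.
R is serial: every world has an R-successor.
(A) □q → q is axiom T, which corresponds to reflexivity. R is reflexive — valid.
(B) □q → ◇q is axiom D, which corresponds to seriality. R is serial — valid.
(C) ◇□q → □q is the dual of axiom 5; it is valid on a frame exactly when R is euclidean. R is not euclidean, so not valid.
(D) □q → □□q is axiom 4; it is valid on a frame exactly when R is transitive. R is not transitive, so not valid.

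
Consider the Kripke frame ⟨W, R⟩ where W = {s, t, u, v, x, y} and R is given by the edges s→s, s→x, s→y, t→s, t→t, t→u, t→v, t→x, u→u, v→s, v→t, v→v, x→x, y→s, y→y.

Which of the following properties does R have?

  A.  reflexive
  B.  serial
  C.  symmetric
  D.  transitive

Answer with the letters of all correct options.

A, B

(A) reflexive: each world relates to itself.
(B) serial: every world has an R-successor.
(C) not symmetric: s R x but not x R s.
(D) not transitive: t R s and s R y but not t R y.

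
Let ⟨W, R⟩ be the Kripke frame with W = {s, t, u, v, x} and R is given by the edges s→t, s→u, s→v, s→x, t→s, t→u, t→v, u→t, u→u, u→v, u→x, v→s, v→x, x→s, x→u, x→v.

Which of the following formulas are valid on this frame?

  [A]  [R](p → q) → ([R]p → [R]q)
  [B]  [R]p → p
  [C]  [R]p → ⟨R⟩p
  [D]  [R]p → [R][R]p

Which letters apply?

A, C

R is not reflexive: not s R s.
R is not transitive: s R t and t R s but not s R s.
R is serial: every world has an R-successor.
(A) this is just K, valid on every normal frame.
(B) axiom T: valid iff R is reflexive. R is not reflexive — not valid.
(C) [R]p → ⟨R⟩p is axiom D, which corresponds to seriality. R is serial — valid.
(D) [R]p → [R][R]p is axiom 4; it is valid on a frame exactly when R is transitive. R is not transitive, so not valid.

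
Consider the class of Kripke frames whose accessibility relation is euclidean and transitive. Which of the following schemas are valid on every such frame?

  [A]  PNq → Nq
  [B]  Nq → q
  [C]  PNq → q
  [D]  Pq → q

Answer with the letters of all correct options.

(A) PNq → Nq is the dual of axiom 5; it is valid on a frame exactly when R is euclidean. Every such R is euclidean, so valid.
(B) axiom T: valid iff R is reflexive. Such an R need not be reflexive — not valid.
(C) PNq → q (the dual of axiom B) characterises the symmetric frames. Such an R need not be symmetric — not valid.
(D) Pq → q (the converse of T) corresponds to R being a subset of the identity. Such an R need not be a subset of the identity, so not valid.

A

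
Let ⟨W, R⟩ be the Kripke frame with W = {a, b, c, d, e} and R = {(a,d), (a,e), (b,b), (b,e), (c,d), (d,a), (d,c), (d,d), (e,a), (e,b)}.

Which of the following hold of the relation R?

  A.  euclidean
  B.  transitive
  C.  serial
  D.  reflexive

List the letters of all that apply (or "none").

(A) not euclidean: a R d and a R e but not d R e.
(B) not transitive: a R d and d R a but not a R a.
(C) serial: every world has an R-successor.
(D) not reflexive: not a R a.

C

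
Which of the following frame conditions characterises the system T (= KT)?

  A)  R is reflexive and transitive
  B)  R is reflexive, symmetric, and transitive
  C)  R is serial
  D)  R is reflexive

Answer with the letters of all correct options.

(A) this class determines S4, not T (= KT).
(B) this class determines S5, not T (= KT).
(C) this class determines D, not T (= KT).
(D) T (= KT) is sound and complete for exactly this class.

D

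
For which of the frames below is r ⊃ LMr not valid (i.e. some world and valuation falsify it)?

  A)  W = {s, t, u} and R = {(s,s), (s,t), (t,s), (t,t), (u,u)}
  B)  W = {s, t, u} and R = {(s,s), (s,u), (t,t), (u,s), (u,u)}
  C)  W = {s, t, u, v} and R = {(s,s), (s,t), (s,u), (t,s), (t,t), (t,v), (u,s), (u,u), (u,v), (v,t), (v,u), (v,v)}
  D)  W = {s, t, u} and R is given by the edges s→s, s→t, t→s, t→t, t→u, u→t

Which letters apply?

none

The schema r ⊃ LMr is axiom B; it is valid on a frame iff R is symmetric.
(A) R is symmetric (every R-edge is matched by its reverse), so the schema is valid here.
(B) R is symmetric (every R-edge is matched by its reverse), so the schema is valid here.
(C) R is symmetric (every R-edge is matched by its reverse), so the schema is valid here.
(D) R is symmetric (every R-edge is matched by its reverse), so the schema is valid here.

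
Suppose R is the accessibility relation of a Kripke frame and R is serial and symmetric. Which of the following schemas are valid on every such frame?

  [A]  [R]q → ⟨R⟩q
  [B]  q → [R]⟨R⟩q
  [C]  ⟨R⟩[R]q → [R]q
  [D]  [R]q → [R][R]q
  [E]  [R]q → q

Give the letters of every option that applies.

(A) [R]q → ⟨R⟩q (axiom D) characterises the serial frames. Every such R is serial — valid.
(B) q → [R]⟨R⟩q (axiom B) characterises the symmetric frames. Every such R is symmetric — valid.
(C) ⟨R⟩[R]q → [R]q is the dual of axiom 5; it is valid on a frame exactly when R is euclidean. Such an R need not be euclidean, so not valid.
(D) [R]q → [R][R]q is axiom 4; it is valid on a frame exactly when R is transitive. Such an R need not be transitive, so not valid.
(E) axiom T: valid iff R is reflexive. Such an R need not be reflexive — not valid.

A, B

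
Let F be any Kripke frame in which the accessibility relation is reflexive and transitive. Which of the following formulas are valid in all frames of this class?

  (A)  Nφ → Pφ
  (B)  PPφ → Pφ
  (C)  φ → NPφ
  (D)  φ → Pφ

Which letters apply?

Reflexive relations are serial.
(A) Nφ → Pφ is axiom D; it is valid on a frame exactly when R is serial. Every such R is serial, so valid.
(B) PPφ → Pφ is the dual of axiom 4; it is valid on a frame exactly when R is transitive. Every such R is transitive, so valid.
(C) axiom B: valid iff R is symmetric. Such an R need not be symmetric — not valid.
(D) φ → Pφ is the dual of axiom T; it is valid on a frame exactly when R is reflexive. Every such R is reflexive, so valid.

A, B, D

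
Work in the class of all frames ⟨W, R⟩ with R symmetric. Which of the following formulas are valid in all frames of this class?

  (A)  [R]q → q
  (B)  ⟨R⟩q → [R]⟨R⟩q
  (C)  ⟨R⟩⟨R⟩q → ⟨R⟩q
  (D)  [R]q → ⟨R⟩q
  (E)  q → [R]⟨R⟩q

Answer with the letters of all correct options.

E

(A) [R]q → q (axiom T) characterises the reflexive frames. Such an R need not be reflexive — not valid.
(B) axiom 5: valid iff R is euclidean. Such an R need not be euclidean — not valid.
(C) the dual of axiom 4: valid iff R is transitive. Such an R need not be transitive — not valid.
(D) axiom D: valid iff R is serial. Such an R need not be serial — not valid.
(E) q → [R]⟨R⟩q is axiom B; it is valid on a frame exactly when R is symmetric. Every such R is symmetric, so valid.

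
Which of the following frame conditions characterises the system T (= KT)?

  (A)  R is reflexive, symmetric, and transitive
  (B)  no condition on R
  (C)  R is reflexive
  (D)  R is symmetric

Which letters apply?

C

(A) this class determines S5, not T (= KT).
(B) this class determines K, not T (= KT).
(C) T (= KT) is sound and complete for exactly this class.
(D) this class determines KB, not T (= KT).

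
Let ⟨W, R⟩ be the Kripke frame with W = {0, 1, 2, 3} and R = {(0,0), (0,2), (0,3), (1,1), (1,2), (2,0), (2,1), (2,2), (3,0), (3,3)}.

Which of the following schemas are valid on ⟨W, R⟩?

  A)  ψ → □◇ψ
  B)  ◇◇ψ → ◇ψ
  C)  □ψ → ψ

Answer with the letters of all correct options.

R is reflexive: each world relates to itself.
R is symmetric: every R-edge is matched by its reverse.
R is not transitive: 0 R 2 and 2 R 1 but not 0 R 1.
(A) ψ → □◇ψ (axiom B) characterises the symmetric frames. R is symmetric — valid.
(B) ◇◇ψ → ◇ψ is the dual of axiom 4; it is valid on a frame exactly when R is transitive. R is not transitive, so not valid.
(C) □ψ → ψ is axiom T, which corresponds to reflexivity. R is reflexive — valid.

A, C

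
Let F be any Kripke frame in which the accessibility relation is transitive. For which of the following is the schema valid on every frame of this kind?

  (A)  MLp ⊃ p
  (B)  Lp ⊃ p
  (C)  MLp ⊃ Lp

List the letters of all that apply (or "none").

(A) the dual of axiom B: valid iff R is symmetric. Such an R need not be symmetric — not valid.
(B) Lp ⊃ p (axiom T) characterises the reflexive frames. Such an R need not be reflexive — not valid.
(C) MLp ⊃ Lp is the dual of axiom 5, which corresponds to the euclidean property. Such an R need not be euclidean — not valid.

none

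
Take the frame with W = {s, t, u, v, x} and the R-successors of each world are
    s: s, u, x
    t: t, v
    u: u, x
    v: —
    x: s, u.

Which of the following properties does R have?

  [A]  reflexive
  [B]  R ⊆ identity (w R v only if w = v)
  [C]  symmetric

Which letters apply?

(A) not reflexive: not v R v.
(B) not ⊆ identity: s R u with s ≠ u.
(C) not symmetric: s R u but not u R s.

none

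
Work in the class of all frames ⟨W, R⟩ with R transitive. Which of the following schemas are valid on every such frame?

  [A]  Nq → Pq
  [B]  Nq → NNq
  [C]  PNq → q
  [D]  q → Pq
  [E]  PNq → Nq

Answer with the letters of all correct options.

(A) axiom D: valid iff R is serial. Such an R need not be serial — not valid.
(B) Nq → NNq is axiom 4; it is valid on a frame exactly when R is transitive. Every such R is transitive, so valid.
(C) the dual of axiom B: valid iff R is symmetric. Such an R need not be symmetric — not valid.
(D) q → Pq is the dual of axiom T, which corresponds to reflexivity. Such an R need not be reflexive — not valid.
(E) PNq → Nq is the dual of axiom 5, which corresponds to the euclidean property. Such an R need not be euclidean — not valid.

B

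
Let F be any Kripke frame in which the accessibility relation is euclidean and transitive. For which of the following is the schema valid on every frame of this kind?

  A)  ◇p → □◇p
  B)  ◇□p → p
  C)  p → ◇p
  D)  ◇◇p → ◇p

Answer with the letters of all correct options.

A, D

(A) axiom 5: valid iff R is euclidean. Every such R is euclidean — valid.
(B) ◇□p → p is the dual of axiom B; it is valid on a frame exactly when R is symmetric. Such an R need not be symmetric, so not valid.
(C) the dual of axiom T: valid iff R is reflexive. Such an R need not be reflexive — not valid.
(D) ◇◇p → ◇p (the dual of axiom 4) characterises the transitive frames. Every such R is transitive — valid.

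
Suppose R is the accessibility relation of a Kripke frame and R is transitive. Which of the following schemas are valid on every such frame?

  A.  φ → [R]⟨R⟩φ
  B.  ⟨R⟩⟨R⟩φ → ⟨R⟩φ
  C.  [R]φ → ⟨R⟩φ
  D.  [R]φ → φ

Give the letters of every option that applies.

(A) axiom B: valid iff R is symmetric. Such an R need not be symmetric — not valid.
(B) ⟨R⟩⟨R⟩φ → ⟨R⟩φ is the dual of axiom 4, which corresponds to transitivity. Every such R is transitive — valid.
(C) [R]φ → ⟨R⟩φ is axiom D; it is valid on a frame exactly when R is serial. Such an R need not be serial, so not valid.
(D) [R]φ → φ is axiom T; it is valid on a frame exactly when R is reflexive. Such an R need not be reflexive, so not valid.

B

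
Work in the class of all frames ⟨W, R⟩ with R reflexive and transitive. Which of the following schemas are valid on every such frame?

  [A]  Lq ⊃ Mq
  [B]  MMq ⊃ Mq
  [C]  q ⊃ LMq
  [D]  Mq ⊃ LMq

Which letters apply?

A, B

Reflexive relations are serial.
(A) axiom D: valid iff R is serial. Every such R is serial — valid.
(B) MMq ⊃ Mq (the dual of axiom 4) characterises the transitive frames. Every such R is transitive — valid.
(C) q ⊃ LMq is axiom B; it is valid on a frame exactly when R is symmetric. Such an R need not be symmetric, so not valid.
(D) axiom 5: valid iff R is euclidean. Such an R need not be euclidean — not valid.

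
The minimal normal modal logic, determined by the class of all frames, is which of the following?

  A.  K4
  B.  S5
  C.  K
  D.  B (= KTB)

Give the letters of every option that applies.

(A) K4 is determined by the class of transitive frames.
(B) S5 is determined by the class of reflexive, symmetric, and transitive frames.
(C) K is determined by exactly this class.
(D) B (= KTB) is determined by the class of reflexive and symmetric frames.

C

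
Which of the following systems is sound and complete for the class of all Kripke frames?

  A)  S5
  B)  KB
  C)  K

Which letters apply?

C

(A) S5 is determined by the class of reflexive, symmetric, and transitive frames.
(B) KB is determined by the class of symmetric frames.
(C) K is determined by exactly this class.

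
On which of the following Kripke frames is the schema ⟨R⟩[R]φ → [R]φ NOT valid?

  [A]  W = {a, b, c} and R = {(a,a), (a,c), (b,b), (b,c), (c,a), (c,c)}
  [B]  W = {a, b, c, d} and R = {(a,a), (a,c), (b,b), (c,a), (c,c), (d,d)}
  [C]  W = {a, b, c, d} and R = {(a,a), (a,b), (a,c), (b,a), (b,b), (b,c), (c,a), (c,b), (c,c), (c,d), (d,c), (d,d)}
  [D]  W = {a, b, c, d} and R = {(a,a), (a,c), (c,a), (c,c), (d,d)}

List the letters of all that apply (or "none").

A, C

The schema ⟨R⟩[R]φ → [R]φ is the dual of axiom 5; it is valid on a frame iff R is euclidean.
(A) R is not euclidean (b R c and b R b but not c R b), so the schema fails here.
(B) R is euclidean (any two R-successors of the same world are R-related), so the schema is valid here.
(C) R is not euclidean (c R a and c R d but not a R d), so the schema fails here.
(D) R is euclidean (any two R-successors of the same world are R-related), so the schema is valid here.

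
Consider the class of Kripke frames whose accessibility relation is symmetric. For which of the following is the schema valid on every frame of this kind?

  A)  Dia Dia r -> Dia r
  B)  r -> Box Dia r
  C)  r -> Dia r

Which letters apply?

(A) Dia Dia r -> Dia r is the dual of axiom 4; it is valid on a frame exactly when R is transitive. Such an R need not be transitive, so not valid.
(B) axiom B: valid iff R is symmetric. Every such R is symmetric — valid.
(C) r -> Dia r is the dual of axiom T, which corresponds to reflexivity. Such an R need not be reflexive — not valid.

B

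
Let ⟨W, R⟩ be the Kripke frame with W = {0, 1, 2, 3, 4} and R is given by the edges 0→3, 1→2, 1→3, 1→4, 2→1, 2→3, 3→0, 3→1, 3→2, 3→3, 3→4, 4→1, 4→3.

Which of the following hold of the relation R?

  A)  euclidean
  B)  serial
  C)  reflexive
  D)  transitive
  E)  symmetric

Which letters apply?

(A) not euclidean: 1 R 2 and 1 R 4 but not 2 R 4.
(B) serial: every world has an R-successor.
(C) not reflexive: not 0 R 0.
(D) not transitive: 0 R 3 and 3 R 0 but not 0 R 0.
(E) symmetric: every R-edge is matched by its reverse.

B, E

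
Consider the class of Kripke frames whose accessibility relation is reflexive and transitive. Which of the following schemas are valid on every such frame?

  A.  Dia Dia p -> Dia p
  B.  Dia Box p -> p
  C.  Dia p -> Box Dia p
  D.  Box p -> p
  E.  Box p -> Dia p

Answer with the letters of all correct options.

A, D, E

Reflexive relations are serial.
(A) Dia Dia p -> Dia p is the dual of axiom 4, which corresponds to transitivity. Every such R is transitive — valid.
(B) Dia Box p -> p (the dual of axiom B) characterises the symmetric frames. Such an R need not be symmetric — not valid.
(C) Dia p -> Box Dia p is axiom 5; it is valid on a frame exactly when R is euclidean. Such an R need not be euclidean, so not valid.
(D) axiom T: valid iff R is reflexive. Every such R is reflexive — valid.
(E) Box p -> Dia p is axiom D, which corresponds to seriality. Every such R is serial — valid.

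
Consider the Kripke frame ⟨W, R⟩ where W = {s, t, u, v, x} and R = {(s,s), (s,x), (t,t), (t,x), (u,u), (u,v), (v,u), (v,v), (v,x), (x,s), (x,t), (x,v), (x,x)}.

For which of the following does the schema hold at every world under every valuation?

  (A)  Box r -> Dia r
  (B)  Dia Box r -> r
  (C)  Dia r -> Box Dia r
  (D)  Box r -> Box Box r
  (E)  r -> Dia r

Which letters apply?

R is reflexive: each world relates to itself.
R is symmetric: every R-edge is matched by its reverse.
R is not transitive: s R x and x R t but not s R t.
R is not euclidean: v R u and v R x but not u R x.
R is serial: every world has an R-successor.
(A) Box r -> Dia r is axiom D, which corresponds to seriality. R is serial — valid.
(B) Dia Box r -> r (the dual of axiom B) characterises the symmetric frames. R is symmetric — valid.
(C) Dia r -> Box Dia r (axiom 5) characterises the euclidean frames. R is not euclidean — not valid.
(D) Box r -> Box Box r is axiom 4, which corresponds to transitivity. R is not transitive — not valid.
(E) r -> Dia r is the dual of axiom T, which corresponds to reflexivity. R is reflexive — valid.

A, B, E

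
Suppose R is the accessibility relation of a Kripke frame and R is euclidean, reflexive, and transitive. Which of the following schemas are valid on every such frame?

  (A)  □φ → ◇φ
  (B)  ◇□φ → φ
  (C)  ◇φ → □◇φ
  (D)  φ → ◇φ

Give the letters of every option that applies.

A, B, C, D

A relation that is euclidean, reflexive, and transitive is also serial and symmetric.
(A) axiom D: valid iff R is serial. Every such R is serial — valid.
(B) ◇□φ → φ is the dual of axiom B; it is valid on a frame exactly when R is symmetric. Every such R is symmetric, so valid.
(C) axiom 5: valid iff R is euclidean. Every such R is euclidean — valid.
(D) the dual of axiom T: valid iff R is reflexive. Every such R is reflexive — valid.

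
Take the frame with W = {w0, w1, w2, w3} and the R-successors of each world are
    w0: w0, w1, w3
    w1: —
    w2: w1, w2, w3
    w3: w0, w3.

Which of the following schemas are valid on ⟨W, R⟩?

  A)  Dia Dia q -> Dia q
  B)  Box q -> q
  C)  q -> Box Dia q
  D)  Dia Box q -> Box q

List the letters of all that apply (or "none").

none

R is not reflexive: not w1 R w1.
R is not symmetric: w0 R w1 but not w1 R w0.
R is not transitive: w2 R w3 and w3 R w0 but not w2 R w0.
R is not euclidean: w0 R w1 and w0 R w0 but not w1 R w0.
(A) Dia Dia q -> Dia q is the dual of axiom 4; it is valid on a frame exactly when R is transitive. R is not transitive, so not valid.
(B) axiom T: valid iff R is reflexive. R is not reflexive — not valid.
(C) q -> Box Dia q (axiom B) characterises the symmetric frames. R is not symmetric — not valid.
(D) Dia Box q -> Box q is the dual of axiom 5; it is valid on a frame exactly when R is euclidean. R is not euclidean, so not valid.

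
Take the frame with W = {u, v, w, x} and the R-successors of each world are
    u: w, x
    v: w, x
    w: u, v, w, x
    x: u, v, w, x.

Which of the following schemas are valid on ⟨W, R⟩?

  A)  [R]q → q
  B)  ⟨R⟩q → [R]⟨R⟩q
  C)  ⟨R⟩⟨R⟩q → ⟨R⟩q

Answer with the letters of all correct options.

none

R is not reflexive: not u R u.
R is not transitive: u R w and w R u but not u R u.
R is not euclidean: w R u and w R v but not u R v.
(A) axiom T: valid iff R is reflexive. R is not reflexive — not valid.
(B) ⟨R⟩q → [R]⟨R⟩q is axiom 5; it is valid on a frame exactly when R is euclidean. R is not euclidean, so not valid.
(C) ⟨R⟩⟨R⟩q → ⟨R⟩q (the dual of axiom 4) characterises the transitive frames. R is not transitive — not valid.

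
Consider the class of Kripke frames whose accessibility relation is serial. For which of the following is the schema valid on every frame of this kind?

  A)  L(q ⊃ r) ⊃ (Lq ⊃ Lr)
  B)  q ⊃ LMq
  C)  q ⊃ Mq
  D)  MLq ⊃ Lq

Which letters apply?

A

(A) L(q ⊃ r) ⊃ (Lq ⊃ Lr) is the K axiom; it holds on all frames — valid.
(B) q ⊃ LMq is axiom B, which corresponds to symmetry. Such an R need not be symmetric — not valid.
(C) q ⊃ Mq (the dual of axiom T) characterises the reflexive frames. Such an R need not be reflexive — not valid.
(D) MLq ⊃ Lq is the dual of axiom 5, which corresponds to the euclidean property. Such an R need not be euclidean — not valid.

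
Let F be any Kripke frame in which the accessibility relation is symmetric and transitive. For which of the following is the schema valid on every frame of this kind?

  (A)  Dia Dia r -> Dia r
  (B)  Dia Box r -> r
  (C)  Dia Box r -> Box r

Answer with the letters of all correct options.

A symmetric transitive relation is euclidean (uRv and uRw give vRu by symmetry, then vRw by transitivity).
(A) Dia Dia r -> Dia r is the dual of axiom 4, which corresponds to transitivity. Every such R is transitive — valid.
(B) Dia Box r -> r is the dual of axiom B, which corresponds to symmetry. Every such R is symmetric — valid.
(C) Dia Box r -> Box r is the dual of axiom 5; it is valid on a frame exactly when R is euclidean. Every such R is euclidean, so valid.

A, B, C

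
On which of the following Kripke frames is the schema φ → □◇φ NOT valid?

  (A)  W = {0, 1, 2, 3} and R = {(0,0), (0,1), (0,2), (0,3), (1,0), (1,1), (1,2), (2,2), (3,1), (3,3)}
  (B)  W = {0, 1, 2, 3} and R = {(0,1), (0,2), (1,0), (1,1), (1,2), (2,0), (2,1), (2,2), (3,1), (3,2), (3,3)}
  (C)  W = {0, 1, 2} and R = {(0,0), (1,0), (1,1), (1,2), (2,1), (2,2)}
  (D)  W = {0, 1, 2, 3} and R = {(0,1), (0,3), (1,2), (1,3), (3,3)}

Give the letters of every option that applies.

A, B, C, D

The schema φ → □◇φ is axiom B; it is valid on a frame iff R is symmetric.
(A) R is not symmetric (0 R 2 but not 2 R 0), so the schema fails here.
(B) R is not symmetric (3 R 1 but not 1 R 3), so the schema fails here.
(C) R is not symmetric (1 R 0 but not 0 R 1), so the schema fails here.
(D) R is not symmetric (0 R 1 but not 1 R 0), so the schema fails here.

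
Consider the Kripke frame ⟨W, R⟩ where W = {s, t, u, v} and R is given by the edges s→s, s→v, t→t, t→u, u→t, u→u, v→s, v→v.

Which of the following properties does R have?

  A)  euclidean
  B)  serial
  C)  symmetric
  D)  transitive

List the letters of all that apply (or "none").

(A) euclidean: any two R-successors of the same world are R-related.
(B) serial: every world has an R-successor.
(C) symmetric: every R-edge is matched by its reverse.
(D) transitive: R is closed under composition.

A, B, C, D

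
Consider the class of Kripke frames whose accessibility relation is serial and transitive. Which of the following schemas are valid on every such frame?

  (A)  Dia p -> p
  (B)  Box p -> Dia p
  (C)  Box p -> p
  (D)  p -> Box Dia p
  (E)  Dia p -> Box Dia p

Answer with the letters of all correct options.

B

(A) Dia p -> p (the converse of T) corresponds to R being a subset of the identity. Such an R need not be a subset of the identity, so not valid.
(B) axiom D: valid iff R is serial. Every such R is serial — valid.
(C) Box p -> p is axiom T; it is valid on a frame exactly when R is reflexive. Such an R need not be reflexive, so not valid.
(D) p -> Box Dia p is axiom B, which corresponds to symmetry. Such an R need not be symmetric — not valid.
(E) Dia p -> Box Dia p is axiom 5, which corresponds to the euclidean property. Such an R need not be euclidean — not valid.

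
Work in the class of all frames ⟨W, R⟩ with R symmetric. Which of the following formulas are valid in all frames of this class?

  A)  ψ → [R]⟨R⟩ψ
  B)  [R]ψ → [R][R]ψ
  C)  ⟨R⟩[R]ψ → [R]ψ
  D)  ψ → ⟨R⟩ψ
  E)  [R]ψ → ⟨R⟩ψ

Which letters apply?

A

(A) ψ → [R]⟨R⟩ψ is axiom B; it is valid on a frame exactly when R is symmetric. Every such R is symmetric, so valid.
(B) [R]ψ → [R][R]ψ (axiom 4) characterises the transitive frames. Such an R need not be transitive — not valid.
(C) ⟨R⟩[R]ψ → [R]ψ is the dual of axiom 5; it is valid on a frame exactly when R is euclidean. Such an R need not be euclidean, so not valid.
(D) the dual of axiom T: valid iff R is reflexive. Such an R need not be reflexive — not valid.
(E) [R]ψ → ⟨R⟩ψ (axiom D) characterises the serial frames. Such an R need not be serial — not valid.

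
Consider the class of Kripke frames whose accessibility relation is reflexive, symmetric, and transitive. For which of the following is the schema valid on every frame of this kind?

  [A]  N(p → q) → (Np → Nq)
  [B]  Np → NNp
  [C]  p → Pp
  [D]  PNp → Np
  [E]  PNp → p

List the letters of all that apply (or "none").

A relation that is reflexive, symmetric, and transitive is also euclidean and serial.
(A) this is just K, valid on every normal frame.
(B) Np → NNp (axiom 4) characterises the transitive frames. Every such R is transitive — valid.
(C) p → Pp (the dual of axiom T) characterises the reflexive frames. Every such R is reflexive — valid.
(D) PNp → Np is the dual of axiom 5; it is valid on a frame exactly when R is euclidean. Every such R is euclidean, so valid.
(E) the dual of axiom B: valid iff R is symmetric. Every such R is symmetric — valid.

A, B, C, D, E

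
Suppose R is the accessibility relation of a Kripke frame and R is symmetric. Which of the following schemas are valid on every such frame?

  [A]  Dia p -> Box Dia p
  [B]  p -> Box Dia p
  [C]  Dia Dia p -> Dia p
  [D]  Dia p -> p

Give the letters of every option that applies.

(A) axiom 5: valid iff R is euclidean. Such an R need not be euclidean — not valid.
(B) p -> Box Dia p (axiom B) characterises the symmetric frames. Every such R is symmetric — valid.
(C) Dia Dia p -> Dia p (the dual of axiom 4) characterises the transitive frames. Such an R need not be transitive — not valid.
(D) Dia p -> p is valid only on frames where every R-edge is a self-loop. Such an R need not be a subset of the identity — not valid.

B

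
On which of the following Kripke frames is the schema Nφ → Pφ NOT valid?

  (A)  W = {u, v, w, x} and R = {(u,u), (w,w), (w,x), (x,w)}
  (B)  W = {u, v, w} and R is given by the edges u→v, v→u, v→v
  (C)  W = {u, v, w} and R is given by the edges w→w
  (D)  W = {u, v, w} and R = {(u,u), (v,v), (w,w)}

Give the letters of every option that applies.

The schema Nφ → Pφ is axiom D; it is valid on a frame iff R is serial.
(A) R is not serial (v has no R-successor), so the schema fails here.
(B) R is not serial (w has no R-successor), so the schema fails here.
(C) R is not serial (u has no R-successor), so the schema fails here.
(D) R is serial (every world has an R-successor), so the schema is valid here.

A, B, C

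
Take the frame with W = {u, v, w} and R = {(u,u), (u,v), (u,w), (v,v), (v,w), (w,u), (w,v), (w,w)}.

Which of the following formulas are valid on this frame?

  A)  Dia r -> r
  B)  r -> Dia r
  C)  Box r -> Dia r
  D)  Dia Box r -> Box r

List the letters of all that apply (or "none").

R is reflexive: each world relates to itself.
R is not euclidean: u R v and u R u but not v R u.
R is serial: every world has an R-successor.
R is not a subset of the identity: u R v with u ≠ v.
(A) Dia r -> r is valid only on frames where every R-edge is a self-loop. Here R ⊄ identity — not valid.
(B) r -> Dia r is the dual of axiom T; it is valid on a frame exactly when R is reflexive. R is reflexive, so valid.
(C) Box r -> Dia r is axiom D, which corresponds to seriality. R is serial — valid.
(D) the dual of axiom 5: valid iff R is euclidean. R is not euclidean — not valid.

B, C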